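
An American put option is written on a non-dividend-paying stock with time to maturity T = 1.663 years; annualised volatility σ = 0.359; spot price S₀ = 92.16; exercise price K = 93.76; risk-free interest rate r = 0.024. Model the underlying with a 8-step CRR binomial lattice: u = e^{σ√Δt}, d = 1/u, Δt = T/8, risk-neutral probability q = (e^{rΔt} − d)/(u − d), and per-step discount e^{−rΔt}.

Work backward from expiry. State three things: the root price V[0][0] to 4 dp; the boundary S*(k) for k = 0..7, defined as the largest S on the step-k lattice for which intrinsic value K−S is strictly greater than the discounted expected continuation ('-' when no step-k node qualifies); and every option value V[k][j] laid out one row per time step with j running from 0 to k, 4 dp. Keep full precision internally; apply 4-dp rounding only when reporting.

price = 15.9244
boundary = - - - 56.4010 47.8852 56.4010 66.4312 78.2451
tree:
15.9244
21.8796 9.4940
29.1193 14.0886 4.5032
37.3590 20.2966 7.3586 1.3868
45.8748 28.1814 11.7742 2.5437 0.1197
53.1048 37.3590 18.3096 4.6570 0.2289 0.0000
59.2432 45.8748 27.3288 8.5093 0.4377 0.0000 0.0000
64.4548 53.1048 37.3590 15.5149 0.8368 0.0000 0.0000 0.0000
68.8795 59.2432 45.8748 27.3288 1.6000 0.0000 0.0000 0.0000 0.0000

params: Δt=0.20788 u=1.17784 d=0.84901 q=0.47438 e^(-rΔt)=0.99502
t_8 payoffs: 68.8795 59.2432 45.8748 27.3288 1.6000 0.0000 0.0000 0.0000 0.0000
t_7: node(7,0) S=29.3052 payoff=64.4548 vs cont=63.9882 → 64.4548 [stop]  node(7,1) S=40.6552 payoff=53.1048 vs cont=52.6382 → 53.1048 [stop]  node(7,2) S=56.4010 payoff=37.3590 vs cont=36.8924 → 37.3590 [stop]  node(7,3) S=78.2451 payoff=15.5149 vs cont=15.0483 → 15.5149 [stop]  node(7,4) S=108.5495 payoff=0.0000 vs cont=0.8368 → 0.8368 [wait]  node(7,5) S=150.5908 payoff=0.0000 vs cont=0.0000 → 0.0000 [wait]  node(7,6) S=208.9147 payoff=0.0000 vs cont=0.0000 → 0.0000 [wait]  node(7,7) S=289.8276 payoff=0.0000 vs cont=0.0000 → 0.0000 [wait]  ⇒ S*(7)=78.2451
t_6: node(6,0) S=34.5168 payoff=59.2432 vs cont=58.7766 → 59.2432 [stop]  node(6,1) S=47.8852 payoff=45.8748 vs cont=45.4082 → 45.8748 [stop]  node(6,2) S=66.4312 payoff=27.3288 vs cont=26.8622 → 27.3288 [stop]  node(6,3) S=92.1600 payoff=1.6000 vs cont=8.5093 → 8.5093 [wait]  node(6,4) S=127.8536 payoff=0.0000 vs cont=0.4377 → 0.4377 [wait]  node(6,5) S=177.3715 payoff=0.0000 vs cont=0.0000 → 0.0000 [wait]  node(6,6) S=246.0676 payoff=0.0000 vs cont=0.0000 → 0.0000 [wait]  ⇒ S*(6)=66.4312
t_5: node(5,0) S=40.6552 payoff=53.1048 vs cont=52.6382 → 53.1048 [stop]  node(5,1) S=56.4010 payoff=37.3590 vs cont=36.8924 → 37.3590 [stop]  node(5,2) S=78.2451 payoff=15.5149 vs cont=18.3096 → 18.3096 [wait]  node(5,3) S=108.5495 payoff=0.0000 vs cont=4.6570 → 4.6570 [wait]  node(5,4) S=150.5908 payoff=0.0000 vs cont=0.2289 → 0.2289 [wait]  node(5,5) S=208.9147 payoff=0.0000 vs cont=0.0000 → 0.0000 [wait]  ⇒ S*(5)=56.4010
t_4: node(4,0) S=47.8852 payoff=45.8748 vs cont=45.4082 → 45.8748 [stop]  node(4,1) S=66.4312 payoff=27.3288 vs cont=28.1814 → 28.1814 [wait]  node(4,2) S=92.1600 payoff=1.6000 vs cont=11.7742 → 11.7742 [wait]  node(4,3) S=127.8536 payoff=0.0000 vs cont=2.5437 → 2.5437 [wait]  node(4,4) S=177.3715 payoff=0.0000 vs cont=0.1197 → 0.1197 [wait]  ⇒ S*(4)=47.8852
t_3: node(3,0) S=56.4010 payoff=37.3590 vs cont=37.2949 → 37.3590 [stop]  node(3,1) S=78.2451 payoff=15.5149 vs cont=20.2966 → 20.2966 [wait]  node(3,2) S=108.5495 payoff=0.0000 vs cont=7.3586 → 7.3586 [wait]  node(3,3) S=150.5908 payoff=0.0000 vs cont=1.3868 → 1.3868 [wait]  ⇒ S*(3)=56.4010
t_2: node(2,0) S=66.4312 payoff=27.3288 vs cont=29.1193 → 29.1193 [wait]  node(2,1) S=92.1600 payoff=1.6000 vs cont=14.0886 → 14.0886 [wait]  node(2,2) S=127.8536 payoff=0.0000 vs cont=4.5032 → 4.5032 [wait]  ⇒ S*(2)=-
t_1: node(1,0) S=78.2451 payoff=15.5149 vs cont=21.8796 → 21.8796 [wait]  node(1,1) S=108.5495 payoff=0.0000 vs cont=9.4940 → 9.4940 [wait]  ⇒ S*(1)=-
t_0: node(0,0) S=92.1600 payoff=1.6000 vs cont=15.9244 → 15.9244 [wait]  ⇒ S*(0)=-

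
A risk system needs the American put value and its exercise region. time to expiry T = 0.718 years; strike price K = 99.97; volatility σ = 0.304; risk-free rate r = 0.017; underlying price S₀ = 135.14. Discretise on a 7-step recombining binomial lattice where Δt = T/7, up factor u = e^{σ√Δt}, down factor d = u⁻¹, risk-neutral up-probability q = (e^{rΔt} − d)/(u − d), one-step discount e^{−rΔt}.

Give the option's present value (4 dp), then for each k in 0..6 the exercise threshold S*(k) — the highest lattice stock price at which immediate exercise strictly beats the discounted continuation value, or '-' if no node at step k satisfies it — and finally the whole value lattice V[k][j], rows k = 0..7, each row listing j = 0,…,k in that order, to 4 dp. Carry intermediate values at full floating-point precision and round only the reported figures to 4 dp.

price = 1.3684
boundary = - - - - - 83.0551 75.3499
tree:
1.3684
2.3648 0.3137
4.0232 0.6097 0.0000
6.7058 1.1850 0.0000 0.0000
10.8682 2.3034 0.0000 0.0000 0.0000
16.9149 4.4771 0.0000 0.0000 0.0000 0.0000
24.6201 8.7023 0.0000 0.0000 0.0000 0.0000 0.0000
31.6104 16.9149 0.0000 0.0000 0.0000 0.0000 0.0000 0.0000

params: Δt=0.10257 u=1.10226 d=0.90723 q=0.48463 e^(-rΔt)=0.99826
t_7 payoffs: 31.6104 16.9149 0.0000 0.0000 0.0000 0.0000 0.0000 0.0000
t_6: node(6,0) S=75.3499 payoff=24.6201 vs cont=24.4459 → 24.6201 [stop]  node(6,1) S=91.5482 payoff=8.4218 vs cont=8.7023 → 8.7023 [wait]  node(6,2) S=111.2287 payoff=0.0000 vs cont=0.0000 → 0.0000 [wait]  node(6,3) S=135.1400 payoff=0.0000 vs cont=0.0000 → 0.0000 [wait]  node(6,4) S=164.1916 payoff=0.0000 vs cont=0.0000 → 0.0000 [wait]  node(6,5) S=199.4886 payoff=0.0000 vs cont=0.0000 → 0.0000 [wait]  node(6,6) S=242.3734 payoff=0.0000 vs cont=0.0000 → 0.0000 [wait]  ⇒ S*(6)=75.3499
t_5: node(5,0) S=83.0551 payoff=16.9149 vs cont=16.8764 → 16.9149 [stop]  node(5,1) S=100.9098 payoff=0.0000 vs cont=4.4771 → 4.4771 [wait]  node(5,2) S=122.6028 payoff=0.0000 vs cont=0.0000 → 0.0000 [wait]  node(5,3) S=148.9592 payoff=0.0000 vs cont=0.0000 → 0.0000 [wait]  node(5,4) S=180.9816 payoff=0.0000 vs cont=0.0000 → 0.0000 [wait]  node(5,5) S=219.8880 payoff=0.0000 vs cont=0.0000 → 0.0000 [wait]  ⇒ S*(5)=83.0551
t_4: node(4,0) S=91.5482 payoff=8.4218 vs cont=10.8682 → 10.8682 [wait]  node(4,1) S=111.2287 payoff=0.0000 vs cont=2.3034 → 2.3034 [wait]  node(4,2) S=135.1400 payoff=0.0000 vs cont=0.0000 → 0.0000 [wait]  node(4,3) S=164.1916 payoff=0.0000 vs cont=0.0000 → 0.0000 [wait]  node(4,4) S=199.4886 payoff=0.0000 vs cont=0.0000 → 0.0000 [wait]  ⇒ S*(4)=-
t_3: node(3,0) S=100.9098 payoff=0.0000 vs cont=6.7058 → 6.7058 [wait]  node(3,1) S=122.6028 payoff=0.0000 vs cont=1.1850 → 1.1850 [wait]  node(3,2) S=148.9592 payoff=0.0000 vs cont=0.0000 → 0.0000 [wait]  node(3,3) S=180.9816 payoff=0.0000 vs cont=0.0000 → 0.0000 [wait]  ⇒ S*(3)=-
t_2: node(2,0) S=111.2287 payoff=0.0000 vs cont=4.0232 → 4.0232 [wait]  node(2,1) S=135.1400 payoff=0.0000 vs cont=0.6097 → 0.6097 [wait]  node(2,2) S=164.1916 payoff=0.0000 vs cont=0.0000 → 0.0000 [wait]  ⇒ S*(2)=-
t_1: node(1,0) S=122.6028 payoff=0.0000 vs cont=2.3648 → 2.3648 [wait]  node(1,1) S=148.9592 payoff=0.0000 vs cont=0.3137 → 0.3137 [wait]  ⇒ S*(1)=-
t_0: node(0,0) S=135.1400 payoff=0.0000 vs cont=1.3684 → 1.3684 [wait]  ⇒ S*(0)=-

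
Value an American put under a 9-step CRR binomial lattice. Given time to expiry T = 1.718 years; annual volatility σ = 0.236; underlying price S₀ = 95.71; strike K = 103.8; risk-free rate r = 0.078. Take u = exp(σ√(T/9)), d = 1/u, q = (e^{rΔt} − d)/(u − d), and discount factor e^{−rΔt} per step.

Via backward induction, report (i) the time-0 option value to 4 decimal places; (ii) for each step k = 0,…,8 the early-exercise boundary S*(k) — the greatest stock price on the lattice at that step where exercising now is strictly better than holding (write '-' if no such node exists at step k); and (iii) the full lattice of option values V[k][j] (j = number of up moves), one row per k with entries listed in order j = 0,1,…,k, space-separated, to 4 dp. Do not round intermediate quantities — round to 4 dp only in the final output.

price = 11.5463
boundary = - - 77.8748 86.3330 77.8748 86.3330 77.8748 86.3330 95.7100
tree:
11.5463
17.5756 6.8670
25.9252 11.1390 3.5154
33.5548 17.4670 6.2010 1.3865
40.4369 25.9252 10.6099 2.7178 0.3214
46.6448 33.5548 17.4670 5.2189 0.7199 0.0000
52.2444 40.4369 25.9252 9.7440 1.6124 0.0000 0.0000
57.2954 46.6448 33.5548 17.4670 3.6117 0.0000 0.0000 0.0000
61.8516 52.2444 40.4369 25.9252 8.0900 0.0000 0.0000 0.0000 0.0000
65.9614 57.2954 46.6448 33.5548 17.4670 0.0000 0.0000 0.0000 0.0000 0.0000

Δt=0.19089  u=1.10861  d=0.90203  q=0.54686  discount=0.98522
step 9 (expiry): payoffs max(K−S,0) = 65.9614 57.2954 46.6448 33.5548 17.4670 0.0000 0.0000 0.0000 0.0000 0.0000
step 8: (k=8,j=0): S=41.9484, (K−S)⁺=61.8516, hold=60.3176 ⇒ V=61.8516 exercise | (k=8,j=1): S=51.5556, (K−S)⁺=52.2444, hold=50.7103 ⇒ V=52.2444 exercise | (k=8,j=2): S=63.3631, (K−S)⁺=40.4369, hold=38.9029 ⇒ V=40.4369 exercise | (k=8,j=3): S=77.8748, (K−S)⁺=25.9252, hold=24.3912 ⇒ V=25.9252 exercise | (k=8,j=4): S=95.7100, (K−S)⁺=8.0900, hold=7.7980 ⇒ V=8.0900 exercise | (k=8,j=5): S=117.6299, (K−S)⁺=0.0000, hold=0.0000 ⇒ V=0.0000 continue | (k=8,j=6): S=144.5701, (K−S)⁺=0.0000, hold=0.0000 ⇒ V=0.0000 continue | (k=8,j=7): S=177.6801, (K−S)⁺=0.0000, hold=0.0000 ⇒ V=0.0000 continue | (k=8,j=8): S=218.3732, (K−S)⁺=0.0000, hold=0.0000 ⇒ V=0.0000 continue  boundary S*=95.7100
step 7: (k=7,j=0): S=46.5046, (K−S)⁺=57.2954, hold=55.7614 ⇒ V=57.2954 exercise | (k=7,j=1): S=57.1552, (K−S)⁺=46.6448, hold=45.1107 ⇒ V=46.6448 exercise | (k=7,j=2): S=70.2452, (K−S)⁺=33.5548, hold=32.0208 ⇒ V=33.5548 exercise | (k=7,j=3): S=86.3330, (K−S)⁺=17.4670, hold=15.9329 ⇒ V=17.4670 exercise | (k=7,j=4): S=106.1054, (K−S)⁺=0.0000, hold=3.6117 ⇒ V=3.6117 continue | (k=7,j=5): S=130.4062, (K−S)⁺=0.0000, hold=0.0000 ⇒ V=0.0000 continue | (k=7,j=6): S=160.2724, (K−S)⁺=0.0000, hold=0.0000 ⇒ V=0.0000 continue | (k=7,j=7): S=196.9787, (K−S)⁺=0.0000, hold=0.0000 ⇒ V=0.0000 continue  boundary S*=86.3330
step 6: (k=6,j=0): S=51.5556, (K−S)⁺=52.2444, hold=50.7103 ⇒ V=52.2444 exercise | (k=6,j=1): S=63.3631, (K−S)⁺=40.4369, hold=38.9029 ⇒ V=40.4369 exercise | (k=6,j=2): S=77.8748, (K−S)⁺=25.9252, hold=24.3912 ⇒ V=25.9252 exercise | (k=6,j=3): S=95.7100, (K−S)⁺=8.0900, hold=9.7440 ⇒ V=9.7440 continue | (k=6,j=4): S=117.6299, (K−S)⁺=0.0000, hold=1.6124 ⇒ V=1.6124 continue | (k=6,j=5): S=144.5701, (K−S)⁺=0.0000, hold=0.0000 ⇒ V=0.0000 continue | (k=6,j=6): S=177.6801, (K−S)⁺=0.0000, hold=0.0000 ⇒ V=0.0000 continue  boundary S*=77.8748
step 5: (k=5,j=0): S=57.1552, (K−S)⁺=46.6448, hold=45.1107 ⇒ V=46.6448 exercise | (k=5,j=1): S=70.2452, (K−S)⁺=33.5548, hold=32.0208 ⇒ V=33.5548 exercise | (k=5,j=2): S=86.3330, (K−S)⁺=17.4670, hold=16.8240 ⇒ V=17.4670 exercise | (k=5,j=3): S=106.1054, (K−S)⁺=0.0000, hold=5.2189 ⇒ V=5.2189 continue | (k=5,j=4): S=130.4062, (K−S)⁺=0.0000, hold=0.7199 ⇒ V=0.7199 continue | (k=5,j=5): S=160.2724, (K−S)⁺=0.0000, hold=0.0000 ⇒ V=0.0000 continue  boundary S*=86.3330
step 4: (k=4,j=0): S=63.3631, (K−S)⁺=40.4369, hold=38.9029 ⇒ V=40.4369 exercise | (k=4,j=1): S=77.8748, (K−S)⁺=25.9252, hold=24.3912 ⇒ V=25.9252 exercise | (k=4,j=2): S=95.7100, (K−S)⁺=8.0900, hold=10.6099 ⇒ V=10.6099 continue | (k=4,j=3): S=117.6299, (K−S)⁺=0.0000, hold=2.7178 ⇒ V=2.7178 continue | (k=4,j=4): S=144.5701, (K−S)⁺=0.0000, hold=0.3214 ⇒ V=0.3214 continue  boundary S*=77.8748
step 3: (k=3,j=0): S=70.2452, (K−S)⁺=33.5548, hold=32.0208 ⇒ V=33.5548 exercise | (k=3,j=1): S=86.3330, (K−S)⁺=17.4670, hold=17.2905 ⇒ V=17.4670 exercise | (k=3,j=2): S=106.1054, (K−S)⁺=0.0000, hold=6.2010 ⇒ V=6.2010 continue | (k=3,j=3): S=130.4062, (K−S)⁺=0.0000, hold=1.3865 ⇒ V=1.3865 continue  boundary S*=86.3330
step 2: (k=2,j=0): S=77.8748, (K−S)⁺=25.9252, hold=24.3912 ⇒ V=25.9252 exercise | (k=2,j=1): S=95.7100, (K−S)⁺=8.0900, hold=11.1390 ⇒ V=11.1390 continue | (k=2,j=2): S=117.6299, (K−S)⁺=0.0000, hold=3.5154 ⇒ V=3.5154 continue  boundary S*=77.8748
step 1: (k=1,j=0): S=86.3330, (K−S)⁺=17.4670, hold=17.5756 ⇒ V=17.5756 continue | (k=1,j=1): S=106.1054, (K−S)⁺=0.0000, hold=6.8670 ⇒ V=6.8670 continue  boundary S*=-
step 0: (k=0,j=0): S=95.7100, (K−S)⁺=8.0900, hold=11.5463 ⇒ V=11.5463 continue  boundary S*=-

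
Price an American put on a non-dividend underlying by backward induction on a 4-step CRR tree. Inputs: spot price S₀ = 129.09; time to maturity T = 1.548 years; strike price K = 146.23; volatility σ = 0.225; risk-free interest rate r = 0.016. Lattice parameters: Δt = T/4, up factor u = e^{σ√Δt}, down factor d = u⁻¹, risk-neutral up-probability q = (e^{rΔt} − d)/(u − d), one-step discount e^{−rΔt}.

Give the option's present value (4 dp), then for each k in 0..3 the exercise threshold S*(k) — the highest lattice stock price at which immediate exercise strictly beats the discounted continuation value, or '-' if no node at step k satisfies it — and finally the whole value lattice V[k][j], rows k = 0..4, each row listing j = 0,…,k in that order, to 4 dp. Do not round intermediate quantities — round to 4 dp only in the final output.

params: Δt=0.38700 u=1.15024 d=0.86938 q=0.48718 e^(-rΔt)=0.99383
t_4 payoffs: 72.4841 48.6602 17.1400 0.0000 0.0000
t_3: node(3,0) S=84.8256 payoff=61.4044 vs cont=60.5018 → 61.4044 [stop]  node(3,1) S=112.2287 payoff=34.0013 vs cont=33.0986 → 34.0013 [stop]  node(3,2) S=148.4845 payoff=0.0000 vs cont=8.7355 → 8.7355 [wait]  node(3,3) S=196.4529 payoff=0.0000 vs cont=0.0000 → 0.0000 [wait]  ⇒ S*(3)=112.2287
t_2: node(2,0) S=97.5698 payoff=48.6602 vs cont=47.7576 → 48.6602 [stop]  node(2,1) S=129.0900 payoff=17.1400 vs cont=21.5584 → 21.5584 [wait]  node(2,2) S=170.7929 payoff=0.0000 vs cont=4.4521 → 4.4521 [wait]  ⇒ S*(2)=97.5698
t_1: node(1,0) S=112.2287 payoff=34.0013 vs cont=35.2379 → 35.2379 [wait]  node(1,1) S=148.4845 payoff=0.0000 vs cont=13.1429 → 13.1429 [wait]  ⇒ S*(1)=-
t_0: node(0,0) S=129.0900 payoff=17.1400 vs cont=24.3226 → 24.3226 [wait]  ⇒ S*(0)=-

price = 24.3226
boundary = - - 97.5698 112.2287
tree:
24.3226
35.2379 13.1429
48.6602 21.5584 4.4521
61.4044 34.0013 8.7355 0.0000
72.4841 48.6602 17.1400 0.0000 0.0000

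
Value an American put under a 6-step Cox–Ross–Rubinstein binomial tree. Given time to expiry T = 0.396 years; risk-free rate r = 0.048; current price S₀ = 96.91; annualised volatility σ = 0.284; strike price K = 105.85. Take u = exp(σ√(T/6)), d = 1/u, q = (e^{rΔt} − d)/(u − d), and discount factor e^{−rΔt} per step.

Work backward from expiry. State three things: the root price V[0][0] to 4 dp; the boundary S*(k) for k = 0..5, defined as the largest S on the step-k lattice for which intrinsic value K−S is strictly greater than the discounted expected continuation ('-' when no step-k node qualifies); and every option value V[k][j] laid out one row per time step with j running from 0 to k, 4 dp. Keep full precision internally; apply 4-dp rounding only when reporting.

Δt=0.06600, u=1.07569, d=0.92964, q=0.50349, disc=e^(-rΔt)=0.99684
k=6 terminal: V=max(K-S,0) → 43.2968 33.4693 22.0979 8.9400 0.0000 0.0000 0.0000
k=5: j=0 S=67.2877 intr=38.5623 cont=38.2275 V=38.5623[EX]; j=1 S=77.8590 intr=27.9910 cont=27.6562 V=27.9910[EX]; j=2 S=90.0911 intr=15.7589 cont=15.4241 V=15.7589[EX]; j=3 S=104.2450 intr=1.6050 cont=4.4247 V=4.4247[hold]; j=4 S=120.6225 intr=0.0000 cont=0.0000 V=0.0000[hold]; j=5 S=139.5729 intr=0.0000 cont=0.0000 V=0.0000[hold]  S*(5)=90.0911
k=4: j=0 S=72.3807 intr=33.4693 cont=33.1345 V=33.4693[EX]; j=1 S=83.7521 intr=22.0979 cont=21.7631 V=22.0979[EX]; j=2 S=96.9100 intr=8.9400 cont=10.0204 V=10.0204[hold]; j=3 S=112.1351 intr=0.0000 cont=2.1900 V=2.1900[hold]; j=4 S=129.7522 intr=0.0000 cont=0.0000 V=0.0000[hold]  S*(4)=83.7521
k=3: j=0 S=77.8590 intr=27.9910 cont=27.6562 V=27.9910[EX]; j=1 S=90.0911 intr=15.7589 cont=15.9663 V=15.9663[hold]; j=2 S=104.2450 intr=1.6050 cont=6.0586 V=6.0586[hold]; j=3 S=120.6225 intr=0.0000 cont=1.0839 V=1.0839[hold]  S*(3)=77.8590
k=2: j=0 S=83.7521 intr=22.0979 cont=21.8673 V=22.0979[EX]; j=1 S=96.9100 intr=8.9400 cont=10.9431 V=10.9431[hold]; j=2 S=112.1351 intr=0.0000 cont=3.5426 V=3.5426[hold]  S*(2)=83.7521
k=1: j=0 S=90.0911 intr=15.7589 cont=16.4294 V=16.4294[hold]; j=1 S=104.2450 intr=1.6050 cont=7.1942 V=7.1942[hold]  S*(1)=-
k=0: j=0 S=96.9100 intr=8.9400 cont=11.7423 V=11.7423[hold]  S*(0)=-

price = 11.7423
boundary = - - 83.7521 77.8590 83.7521 90.0911
tree:
11.7423
16.4294 7.1942
22.0979 10.9431 3.5426
27.9910 15.9663 6.0586 1.0839
33.4693 22.0979 10.0204 2.1900 0.0000
38.5623 27.9910 15.7589 4.4247 0.0000 0.0000
43.2968 33.4693 22.0979 8.9400 0.0000 0.0000 0.0000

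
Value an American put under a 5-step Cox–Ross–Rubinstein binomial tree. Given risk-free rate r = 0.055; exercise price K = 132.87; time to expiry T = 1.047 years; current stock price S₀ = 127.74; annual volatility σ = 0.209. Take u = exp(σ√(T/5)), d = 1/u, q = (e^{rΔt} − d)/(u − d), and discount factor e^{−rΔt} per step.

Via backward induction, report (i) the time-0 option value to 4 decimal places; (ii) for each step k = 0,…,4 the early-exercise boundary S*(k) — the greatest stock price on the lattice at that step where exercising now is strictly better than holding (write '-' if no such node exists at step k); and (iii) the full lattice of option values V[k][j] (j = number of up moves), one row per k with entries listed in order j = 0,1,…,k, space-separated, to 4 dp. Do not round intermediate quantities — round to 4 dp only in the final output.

Δt=0.20940, u=1.10036, d=0.90879, q=0.53658, disc=e^(-rΔt)=0.98855
k=5 terminal: V=max(K-S,0) → 53.6838 36.9916 16.7809 0.0000 0.0000 0.0000
k=4: j=0 S=87.1335 intr=45.7365 cont=44.2150 V=45.7365[EX]; j=1 S=105.5009 intr=27.3691 cont=25.8477 V=27.3691[EX]; j=2 S=127.7400 intr=5.1300 cont=7.6876 V=7.6876[hold]; j=3 S=154.6671 intr=0.0000 cont=0.0000 V=0.0000[hold]; j=4 S=187.2702 intr=0.0000 cont=0.0000 V=0.0000[hold]  S*(4)=105.5009
k=3: j=0 S=95.8784 intr=36.9916 cont=35.4702 V=36.9916[EX]; j=1 S=116.0891 intr=16.7809 cont=16.6161 V=16.7809[EX]; j=2 S=140.5602 intr=0.0000 cont=3.5218 V=3.5218[hold]; j=3 S=170.1897 intr=0.0000 cont=0.0000 V=0.0000[hold]  S*(3)=116.0891
k=2: j=0 S=105.5009 intr=27.3691 cont=25.8477 V=27.3691[EX]; j=1 S=127.7400 intr=5.1300 cont=9.5557 V=9.5557[hold]; j=2 S=154.6671 intr=0.0000 cont=1.6134 V=1.6134[hold]  S*(2)=105.5009
k=1: j=0 S=116.0891 intr=16.7809 cont=17.6070 V=17.6070[hold]; j=1 S=140.5602 intr=0.0000 cont=5.2335 V=5.2335[hold]  S*(1)=-
k=0: j=0 S=127.7400 intr=5.1300 cont=10.8421 V=10.8421[hold]  S*(0)=-

price = 10.8421
boundary = - - 105.5009 116.0891 105.5009
tree:
10.8421
17.6070 5.2335
27.3691 9.5557 1.6134
36.9916 16.7809 3.5218 0.0000
45.7365 27.3691 7.6876 0.0000 0.0000
53.6838 36.9916 16.7809 0.0000 0.0000 0.0000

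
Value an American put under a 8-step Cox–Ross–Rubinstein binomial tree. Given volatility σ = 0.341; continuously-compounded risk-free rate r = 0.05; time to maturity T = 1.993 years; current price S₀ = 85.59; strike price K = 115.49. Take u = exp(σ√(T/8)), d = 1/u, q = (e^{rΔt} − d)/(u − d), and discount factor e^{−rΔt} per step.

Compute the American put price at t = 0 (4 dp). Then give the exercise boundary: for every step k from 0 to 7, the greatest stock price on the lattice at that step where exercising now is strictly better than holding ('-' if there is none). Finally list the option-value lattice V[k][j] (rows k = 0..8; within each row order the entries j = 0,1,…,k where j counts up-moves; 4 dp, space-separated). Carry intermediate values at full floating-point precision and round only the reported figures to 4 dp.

Δt=0.24913, u=1.18554, d=0.84349, q=0.49420, disc=e^(-rΔt)=0.98762
k=8 terminal: V=max(K-S,0) → 93.5578 84.6639 72.1636 54.5941 29.9000 0.0000 0.0000 0.0000 0.0000
k=7: j=0 S=26.0016 intr=89.4884 cont=88.0587 V=89.4884[EX]; j=1 S=36.5456 intr=78.9444 cont=77.5147 V=78.9444[EX]; j=2 S=51.3654 intr=64.1246 cont=62.6950 V=64.1246[EX]; j=3 S=72.1947 intr=43.2953 cont=41.8656 V=43.2953[EX]; j=4 S=101.4707 intr=14.0193 cont=14.9363 V=14.9363[hold]; j=5 S=142.6184 intr=0.0000 cont=0.0000 V=0.0000[hold]; j=6 S=200.4521 intr=0.0000 cont=0.0000 V=0.0000[hold]; j=7 S=281.7381 intr=0.0000 cont=0.0000 V=0.0000[hold]  S*(7)=72.1947
k=6: j=0 S=30.8261 intr=84.6639 cont=83.2343 V=84.6639[EX]; j=1 S=43.3264 intr=72.1636 cont=70.7339 V=72.1636[EX]; j=2 S=60.8959 intr=54.5941 cont=53.1645 V=54.5941[EX]; j=3 S=85.5900 intr=29.9000 cont=28.9179 V=29.9000[EX]; j=4 S=120.2979 intr=0.0000 cont=7.4613 V=7.4613[hold]; j=5 S=169.0803 intr=0.0000 cont=0.0000 V=0.0000[hold]; j=6 S=237.6447 intr=0.0000 cont=0.0000 V=0.0000[hold]  S*(6)=85.5900
k=5: j=0 S=36.5456 intr=78.9444 cont=77.5147 V=78.9444[EX]; j=1 S=51.3654 intr=64.1246 cont=62.6950 V=64.1246[EX]; j=2 S=72.1947 intr=43.2953 cont=41.8656 V=43.2953[EX]; j=3 S=101.4707 intr=14.0193 cont=18.5780 V=18.5780[hold]; j=4 S=142.6184 intr=0.0000 cont=3.7272 V=3.7272[hold]; j=5 S=200.4521 intr=0.0000 cont=0.0000 V=0.0000[hold]  S*(5)=72.1947
k=4: j=0 S=43.3264 intr=72.1636 cont=70.7339 V=72.1636[EX]; j=1 S=60.8959 intr=54.5941 cont=53.1645 V=54.5941[EX]; j=2 S=85.5900 intr=29.9000 cont=30.6954 V=30.6954[hold]; j=3 S=120.2979 intr=0.0000 cont=11.0997 V=11.0997[hold]; j=4 S=169.0803 intr=0.0000 cont=1.8619 V=1.8619[hold]  S*(4)=60.8959
k=3: j=0 S=51.3654 intr=64.1246 cont=62.6950 V=64.1246[EX]; j=1 S=72.1947 intr=43.2953 cont=42.2538 V=43.2953[EX]; j=2 S=101.4707 intr=14.0193 cont=20.7512 V=20.7512[hold]; j=3 S=142.6184 intr=0.0000 cont=6.4535 V=6.4535[hold]  S*(3)=72.1947
k=2: j=0 S=60.8959 intr=54.5941 cont=53.1645 V=54.5941[EX]; j=1 S=85.5900 intr=29.9000 cont=31.7560 V=31.7560[hold]; j=2 S=120.2979 intr=0.0000 cont=13.5159 V=13.5159[hold]  S*(2)=60.8959
k=1: j=0 S=72.1947 intr=43.2953 cont=42.7715 V=43.2953[EX]; j=1 S=101.4707 intr=14.0193 cont=22.4603 V=22.4603[hold]  S*(1)=72.1947
k=0: j=0 S=85.5900 intr=29.9000 cont=32.5902 V=32.5902[hold]  S*(0)=-

price = 32.5902
boundary = - 72.1947 60.8959 72.1947 60.8959 72.1947 85.5900 72.1947
tree:
32.5902
43.2953 22.4603
54.5941 31.7560 13.5159
64.1246 43.2953 20.7512 6.4535
72.1636 54.5941 30.6954 11.0997 1.8619
78.9444 64.1246 43.2953 18.5780 3.7272 0.0000
84.6639 72.1636 54.5941 29.9000 7.4613 0.0000 0.0000
89.4884 78.9444 64.1246 43.2953 14.9363 0.0000 0.0000 0.0000
93.5578 84.6639 72.1636 54.5941 29.9000 0.0000 0.0000 0.0000 0.0000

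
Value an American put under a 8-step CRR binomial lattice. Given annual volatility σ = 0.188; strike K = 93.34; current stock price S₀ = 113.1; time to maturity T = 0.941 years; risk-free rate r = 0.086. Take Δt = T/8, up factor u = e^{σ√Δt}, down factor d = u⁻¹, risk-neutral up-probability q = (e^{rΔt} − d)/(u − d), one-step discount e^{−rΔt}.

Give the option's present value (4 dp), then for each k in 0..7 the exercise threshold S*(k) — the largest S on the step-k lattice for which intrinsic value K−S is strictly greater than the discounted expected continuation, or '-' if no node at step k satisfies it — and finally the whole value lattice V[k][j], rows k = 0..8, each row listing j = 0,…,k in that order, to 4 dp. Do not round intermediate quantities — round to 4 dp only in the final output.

params: Δt=0.11762 u=1.06660 d=0.93756 q=0.56267 e^(-rΔt)=0.98994
t_8 payoffs: 25.8180 16.5244 5.9516 0.0000 0.0000 0.0000 0.0000 0.0000 0.0000
t_7: node(7,0) S=72.0190 payoff=21.3210 vs cont=20.3815 → 21.3210 [stop]  node(7,1) S=81.9316 payoff=11.4084 vs cont=10.4689 → 11.4084 [stop]  node(7,2) S=93.2086 payoff=0.1314 vs cont=2.5766 → 2.5766 [wait]  node(7,3) S=106.0377 payoff=0.0000 vs cont=0.0000 → 0.0000 [wait]  node(7,4) S=120.6326 payoff=0.0000 vs cont=0.0000 → 0.0000 [wait]  node(7,5) S=137.2364 payoff=0.0000 vs cont=0.0000 → 0.0000 [wait]  node(7,6) S=156.1254 payoff=0.0000 vs cont=0.0000 → 0.0000 [wait]  node(7,7) S=177.6143 payoff=0.0000 vs cont=0.0000 → 0.0000 [wait]  ⇒ S*(7)=81.9316
t_6: node(6,0) S=76.8156 payoff=16.5244 vs cont=15.5849 → 16.5244 [stop]  node(6,1) S=87.3884 payoff=5.9516 vs cont=6.3741 → 6.3741 [wait]  node(6,2) S=99.4164 payoff=0.0000 vs cont=1.1155 → 1.1155 [wait]  node(6,3) S=113.1000 payoff=0.0000 vs cont=0.0000 → 0.0000 [wait]  node(6,4) S=128.6669 payoff=0.0000 vs cont=0.0000 → 0.0000 [wait]  node(6,5) S=146.3765 payoff=0.0000 vs cont=0.0000 → 0.0000 [wait]  node(6,6) S=166.5236 payoff=0.0000 vs cont=0.0000 → 0.0000 [wait]  ⇒ S*(6)=76.8156
t_5: node(5,0) S=81.9316 payoff=11.4084 vs cont=10.7043 → 11.4084 [stop]  node(5,1) S=93.2086 payoff=0.1314 vs cont=3.3809 → 3.3809 [wait]  node(5,2) S=106.0377 payoff=0.0000 vs cont=0.4829 → 0.4829 [wait]  node(5,3) S=120.6326 payoff=0.0000 vs cont=0.0000 → 0.0000 [wait]  node(5,4) S=137.2364 payoff=0.0000 vs cont=0.0000 → 0.0000 [wait]  node(5,5) S=156.1254 payoff=0.0000 vs cont=0.0000 → 0.0000 [wait]  ⇒ S*(5)=81.9316
t_4: node(4,0) S=87.3884 payoff=5.9516 vs cont=6.8221 → 6.8221 [wait]  node(4,1) S=99.4164 payoff=0.0000 vs cont=1.7326 → 1.7326 [wait]  node(4,2) S=113.1000 payoff=0.0000 vs cont=0.2091 → 0.2091 [wait]  node(4,3) S=128.6669 payoff=0.0000 vs cont=0.0000 → 0.0000 [wait]  node(4,4) S=146.3765 payoff=0.0000 vs cont=0.0000 → 0.0000 [wait]  ⇒ S*(4)=-
t_3: node(3,0) S=93.2086 payoff=0.1314 vs cont=3.9186 → 3.9186 [wait]  node(3,1) S=106.0377 payoff=0.0000 vs cont=0.8666 → 0.8666 [wait]  node(3,2) S=120.6326 payoff=0.0000 vs cont=0.0905 → 0.0905 [wait]  node(3,3) S=137.2364 payoff=0.0000 vs cont=0.0000 → 0.0000 [wait]  ⇒ S*(3)=-
t_2: node(2,0) S=99.4164 payoff=0.0000 vs cont=2.1791 → 2.1791 [wait]  node(2,1) S=113.1000 payoff=0.0000 vs cont=0.4256 → 0.4256 [wait]  node(2,2) S=128.6669 payoff=0.0000 vs cont=0.0392 → 0.0392 [wait]  ⇒ S*(2)=-
t_1: node(1,0) S=106.0377 payoff=0.0000 vs cont=1.1804 → 1.1804 [wait]  node(1,1) S=120.6326 payoff=0.0000 vs cont=0.2061 → 0.2061 [wait]  ⇒ S*(1)=-
t_0: node(0,0) S=113.1000 payoff=0.0000 vs cont=0.6258 → 0.6258 [wait]  ⇒ S*(0)=-

price = 0.6258
boundary = - - - - - 81.9316 76.8156 81.9316
tree:
0.6258
1.1804 0.2061
2.1791 0.4256 0.0392
3.9186 0.8666 0.0905 0.0000
6.8221 1.7326 0.2091 0.0000 0.0000
11.4084 3.3809 0.4829 0.0000 0.0000 0.0000
16.5244 6.3741 1.1155 0.0000 0.0000 0.0000 0.0000
21.3210 11.4084 2.5766 0.0000 0.0000 0.0000 0.0000 0.0000
25.8180 16.5244 5.9516 0.0000 0.0000 0.0000 0.0000 0.0000 0.0000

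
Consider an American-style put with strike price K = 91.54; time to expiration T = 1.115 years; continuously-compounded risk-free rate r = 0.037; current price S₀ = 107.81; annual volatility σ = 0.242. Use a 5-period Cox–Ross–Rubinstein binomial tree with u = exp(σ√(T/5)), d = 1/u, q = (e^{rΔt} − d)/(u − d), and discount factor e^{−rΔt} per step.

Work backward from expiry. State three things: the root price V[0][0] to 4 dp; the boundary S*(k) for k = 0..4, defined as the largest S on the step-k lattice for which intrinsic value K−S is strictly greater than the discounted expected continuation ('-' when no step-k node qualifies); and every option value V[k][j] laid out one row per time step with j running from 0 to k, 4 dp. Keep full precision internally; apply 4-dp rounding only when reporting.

price = 3.0442
boundary = - - - - 68.2552
tree:
3.0442
5.3533 0.8542
9.1593 1.7492 0.0000
15.0636 3.5820 0.0000 0.0000
23.2848 7.3353 0.0000 0.0000 0.0000
30.6558 15.0215 0.0000 0.0000 0.0000 0.0000

params: Δt=0.22300 u=1.12107 d=0.89201 q=0.50763 e^(-rΔt)=0.99178
t_5 payoffs: 30.6558 15.0215 0.0000 0.0000 0.0000 0.0000
t_4: node(4,0) S=68.2552 payoff=23.2848 vs cont=22.5327 → 23.2848 [stop]  node(4,1) S=85.7822 payoff=5.7578 vs cont=7.3353 → 7.3353 [wait]  node(4,2) S=107.8100 payoff=0.0000 vs cont=0.0000 → 0.0000 [wait]  node(4,3) S=135.4942 payoff=0.0000 vs cont=0.0000 → 0.0000 [wait]  node(4,4) S=170.2874 payoff=0.0000 vs cont=0.0000 → 0.0000 [wait]  ⇒ S*(4)=68.2552
t_3: node(3,0) S=76.5185 payoff=15.0215 vs cont=15.0636 → 15.0636 [wait]  node(3,1) S=96.1675 payoff=0.0000 vs cont=3.5820 → 3.5820 [wait]  node(3,2) S=120.8620 payoff=0.0000 vs cont=0.0000 → 0.0000 [wait]  node(3,3) S=151.8979 payoff=0.0000 vs cont=0.0000 → 0.0000 [wait]  ⇒ S*(3)=-
t_2: node(2,0) S=85.7822 payoff=5.7578 vs cont=9.1593 → 9.1593 [wait]  node(2,1) S=107.8100 payoff=0.0000 vs cont=1.7492 → 1.7492 [wait]  node(2,2) S=135.4942 payoff=0.0000 vs cont=0.0000 → 0.0000 [wait]  ⇒ S*(2)=-
t_1: node(1,0) S=96.1675 payoff=0.0000 vs cont=5.3533 → 5.3533 [wait]  node(1,1) S=120.8620 payoff=0.0000 vs cont=0.8542 → 0.8542 [wait]  ⇒ S*(1)=-
t_0: node(0,0) S=107.8100 payoff=0.0000 vs cont=3.0442 → 3.0442 [wait]  ⇒ S*(0)=-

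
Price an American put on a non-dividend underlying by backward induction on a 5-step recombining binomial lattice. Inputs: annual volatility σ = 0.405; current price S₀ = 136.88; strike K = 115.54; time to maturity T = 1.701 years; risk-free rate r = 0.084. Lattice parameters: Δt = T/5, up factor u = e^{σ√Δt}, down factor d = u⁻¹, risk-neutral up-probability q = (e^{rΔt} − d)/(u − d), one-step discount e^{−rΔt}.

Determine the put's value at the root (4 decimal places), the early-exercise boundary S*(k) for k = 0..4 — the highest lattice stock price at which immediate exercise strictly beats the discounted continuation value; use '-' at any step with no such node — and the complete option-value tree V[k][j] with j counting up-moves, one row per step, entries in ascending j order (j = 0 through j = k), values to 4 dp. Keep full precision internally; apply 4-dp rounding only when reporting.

Δt=0.34020  u=1.26646  d=0.78960  q=0.50201  discount=0.97183
step 5 (expiry): payoffs max(K−S,0) = 73.5266 48.1541 7.4589 0.0000 0.0000 0.0000
step 4: (k=4,j=0): S=53.2082, (K−S)⁺=62.3318, hold=59.0768 ⇒ V=62.3318 exercise | (k=4,j=1): S=85.3413, (K−S)⁺=30.1987, hold=26.9437 ⇒ V=30.1987 exercise | (k=4,j=2): S=136.8800, (K−S)⁺=0.0000, hold=3.6098 ⇒ V=3.6098 continue | (k=4,j=3): S=219.5436, (K−S)⁺=0.0000, hold=0.0000 ⇒ V=0.0000 continue | (k=4,j=4): S=352.1287, (K−S)⁺=0.0000, hold=0.0000 ⇒ V=0.0000 continue  boundary S*=85.3413
step 3: (k=3,j=0): S=67.3859, (K−S)⁺=48.1541, hold=44.8991 ⇒ V=48.1541 exercise | (k=3,j=1): S=108.0811, (K−S)⁺=7.4589, hold=16.3761 ⇒ V=16.3761 continue | (k=3,j=2): S=173.3526, (K−S)⁺=0.0000, hold=1.7470 ⇒ V=1.7470 continue | (k=3,j=3): S=278.0424, (K−S)⁺=0.0000, hold=0.0000 ⇒ V=0.0000 continue  boundary S*=67.3859
step 2: (k=2,j=0): S=85.3413, (K−S)⁺=30.1987, hold=31.2940 ⇒ V=31.2940 continue | (k=2,j=1): S=136.8800, (K−S)⁺=0.0000, hold=8.7777 ⇒ V=8.7777 continue | (k=2,j=2): S=219.5436, (K−S)⁺=0.0000, hold=0.8455 ⇒ V=0.8455 continue  boundary S*=-
step 1: (k=1,j=0): S=108.0811, (K−S)⁺=7.4589, hold=19.4274 ⇒ V=19.4274 continue | (k=1,j=1): S=173.3526, (K−S)⁺=0.0000, hold=4.6605 ⇒ V=4.6605 continue  boundary S*=-
step 0: (k=0,j=0): S=136.8800, (K−S)⁺=0.0000, hold=11.6758 ⇒ V=11.6758 continue  boundary S*=-

price = 11.6758
boundary = - - - 67.3859 85.3413
tree:
11.6758
19.4274 4.6605
31.2940 8.7777 0.8455
48.1541 16.3761 1.7470 0.0000
62.3318 30.1987 3.6098 0.0000 0.0000
73.5266 48.1541 7.4589 0.0000 0.0000 0.0000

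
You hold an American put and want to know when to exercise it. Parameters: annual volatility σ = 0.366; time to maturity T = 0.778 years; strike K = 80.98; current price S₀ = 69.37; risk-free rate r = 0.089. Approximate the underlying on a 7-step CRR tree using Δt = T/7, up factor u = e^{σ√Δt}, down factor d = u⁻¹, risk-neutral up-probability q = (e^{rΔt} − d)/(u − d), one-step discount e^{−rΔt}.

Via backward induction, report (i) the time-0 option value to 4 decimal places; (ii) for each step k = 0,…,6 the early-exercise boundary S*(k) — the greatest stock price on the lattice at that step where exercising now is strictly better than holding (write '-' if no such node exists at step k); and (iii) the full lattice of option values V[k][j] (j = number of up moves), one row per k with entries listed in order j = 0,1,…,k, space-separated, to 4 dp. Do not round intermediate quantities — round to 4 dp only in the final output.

Δt=0.11114  u=1.12977  d=0.88513  q=0.51017  discount=0.99016
step 7 (expiry): payoffs max(K−S,0) = 51.4522 43.2910 32.8742 19.5783 2.6076 0.0000 0.0000 0.0000
step 6: (k=6,j=0): S=33.3597, (K−S)⁺=47.6203, hold=46.8232 ⇒ V=47.6203 exercise | (k=6,j=1): S=42.5800, (K−S)⁺=38.4000, hold=37.6029 ⇒ V=38.4000 exercise | (k=6,j=2): S=54.3486, (K−S)⁺=26.6314, hold=25.8343 ⇒ V=26.6314 exercise | (k=6,j=3): S=69.3700, (K−S)⁺=11.6100, hold=10.8129 ⇒ V=11.6100 exercise | (k=6,j=4): S=88.5431, (K−S)⁺=0.0000, hold=1.2647 ⇒ V=1.2647 continue | (k=6,j=5): S=113.0154, (K−S)⁺=0.0000, hold=0.0000 ⇒ V=0.0000 continue | (k=6,j=6): S=144.2516, (K−S)⁺=0.0000, hold=0.0000 ⇒ V=0.0000 continue  boundary S*=69.3700
step 5: (k=5,j=0): S=37.6890, (K−S)⁺=43.2910, hold=42.4940 ⇒ V=43.2910 exercise | (k=5,j=1): S=48.1058, (K−S)⁺=32.8742, hold=32.0771 ⇒ V=32.8742 exercise | (k=5,j=2): S=61.4017, (K−S)⁺=19.5783, hold=18.7812 ⇒ V=19.5783 exercise | (k=5,j=3): S=78.3724, (K−S)⁺=2.6076, hold=6.2698 ⇒ V=6.2698 continue | (k=5,j=4): S=100.0337, (K−S)⁺=0.0000, hold=0.6134 ⇒ V=0.6134 continue | (k=5,j=5): S=127.6819, (K−S)⁺=0.0000, hold=0.0000 ⇒ V=0.0000 continue  boundary S*=61.4017
step 4: (k=4,j=0): S=42.5800, (K−S)⁺=38.4000, hold=37.6029 ⇒ V=38.4000 exercise | (k=4,j=1): S=54.3486, (K−S)⁺=26.6314, hold=25.8343 ⇒ V=26.6314 exercise | (k=4,j=2): S=69.3700, (K−S)⁺=11.6100, hold=12.6629 ⇒ V=12.6629 continue | (k=4,j=3): S=88.5431, (K−S)⁺=0.0000, hold=3.3508 ⇒ V=3.3508 continue | (k=4,j=4): S=113.0154, (K−S)⁺=0.0000, hold=0.2975 ⇒ V=0.2975 continue  boundary S*=54.3486
step 3: (k=3,j=0): S=48.1058, (K−S)⁺=32.8742, hold=32.0771 ⇒ V=32.8742 exercise | (k=3,j=1): S=61.4017, (K−S)⁺=19.5783, hold=19.3131 ⇒ V=19.5783 exercise | (k=3,j=2): S=78.3724, (K−S)⁺=2.6076, hold=7.8343 ⇒ V=7.8343 continue | (k=3,j=3): S=100.0337, (K−S)⁺=0.0000, hold=1.7755 ⇒ V=1.7755 continue  boundary S*=61.4017
step 2: (k=2,j=0): S=54.3486, (K−S)⁺=26.6314, hold=25.8343 ⇒ V=26.6314 exercise | (k=2,j=1): S=69.3700, (K−S)⁺=11.6100, hold=13.4532 ⇒ V=13.4532 continue | (k=2,j=2): S=88.5431, (K−S)⁺=0.0000, hold=4.6966 ⇒ V=4.6966 continue  boundary S*=54.3486
step 1: (k=1,j=0): S=61.4017, (K−S)⁺=19.5783, hold=19.7123 ⇒ V=19.7123 continue | (k=1,j=1): S=78.3724, (K−S)⁺=2.6076, hold=8.8974 ⇒ V=8.8974 continue  boundary S*=-
step 0: (k=0,j=0): S=69.3700, (K−S)⁺=11.6100, hold=14.0552 ⇒ V=14.0552 continue  boundary S*=-

price = 14.0552
boundary = - - 54.3486 61.4017 54.3486 61.4017 69.3700
tree:
14.0552
19.7123 8.8974
26.6314 13.4532 4.6966
32.8742 19.5783 7.8343 1.7755
38.4000 26.6314 12.6629 3.3508 0.2975
43.2910 32.8742 19.5783 6.2698 0.6134 0.0000
47.6203 38.4000 26.6314 11.6100 1.2647 0.0000 0.0000
51.4522 43.2910 32.8742 19.5783 2.6076 0.0000 0.0000 0.0000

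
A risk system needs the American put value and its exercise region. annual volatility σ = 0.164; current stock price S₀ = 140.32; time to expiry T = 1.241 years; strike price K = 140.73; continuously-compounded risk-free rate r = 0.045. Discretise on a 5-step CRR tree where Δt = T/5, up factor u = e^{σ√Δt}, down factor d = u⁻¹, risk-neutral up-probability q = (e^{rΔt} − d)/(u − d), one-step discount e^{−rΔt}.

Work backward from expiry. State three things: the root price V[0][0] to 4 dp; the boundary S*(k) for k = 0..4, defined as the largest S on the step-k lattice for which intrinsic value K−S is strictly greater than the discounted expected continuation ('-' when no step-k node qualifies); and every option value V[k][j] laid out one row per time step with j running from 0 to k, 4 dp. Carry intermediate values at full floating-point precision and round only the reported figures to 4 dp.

price = 7.8846
boundary = - - 119.1659 109.8167 119.1659
tree:
7.8846
13.3065 3.5785
21.5641 6.7748 1.0181
30.9133 12.3992 2.2789 0.0000
39.5290 21.5641 5.1013 0.0000 0.0000
47.4688 30.9133 11.4189 0.0000 0.0000 0.0000

params: Δt=0.24820 u=1.08513 d=0.92154 q=0.54824 e^(-rΔt)=0.98889
t_5 payoffs: 47.4688 30.9133 11.4189 0.0000 0.0000 0.0000
t_4: node(4,0) S=101.2010 payoff=39.5290 vs cont=37.9659 → 39.5290 [stop]  node(4,1) S=119.1659 payoff=21.5641 vs cont=20.0010 → 21.5641 [stop]  node(4,2) S=140.3200 payoff=0.4100 vs cont=5.1013 → 5.1013 [wait]  node(4,3) S=165.2293 payoff=0.0000 vs cont=0.0000 → 0.0000 [wait]  node(4,4) S=194.5604 payoff=0.0000 vs cont=0.0000 → 0.0000 [wait]  ⇒ S*(4)=119.1659
t_3: node(3,0) S=109.8167 payoff=30.9133 vs cont=29.3502 → 30.9133 [stop]  node(3,1) S=129.3111 payoff=11.4189 vs cont=12.3992 → 12.3992 [wait]  node(3,2) S=152.2661 payoff=0.0000 vs cont=2.2789 → 2.2789 [wait]  node(3,3) S=179.2960 payoff=0.0000 vs cont=0.0000 → 0.0000 [wait]  ⇒ S*(3)=109.8167
t_2: node(2,0) S=119.1659 payoff=21.5641 vs cont=20.5325 → 21.5641 [stop]  node(2,1) S=140.3200 payoff=0.4100 vs cont=6.7748 → 6.7748 [wait]  node(2,2) S=165.2293 payoff=0.0000 vs cont=1.0181 → 1.0181 [wait]  ⇒ S*(2)=119.1659
t_1: node(1,0) S=129.3111 payoff=11.4189 vs cont=13.3065 → 13.3065 [wait]  node(1,1) S=152.2661 payoff=0.0000 vs cont=3.5785 → 3.5785 [wait]  ⇒ S*(1)=-
t_0: node(0,0) S=140.3200 payoff=0.4100 vs cont=7.8846 → 7.8846 [wait]  ⇒ S*(0)=-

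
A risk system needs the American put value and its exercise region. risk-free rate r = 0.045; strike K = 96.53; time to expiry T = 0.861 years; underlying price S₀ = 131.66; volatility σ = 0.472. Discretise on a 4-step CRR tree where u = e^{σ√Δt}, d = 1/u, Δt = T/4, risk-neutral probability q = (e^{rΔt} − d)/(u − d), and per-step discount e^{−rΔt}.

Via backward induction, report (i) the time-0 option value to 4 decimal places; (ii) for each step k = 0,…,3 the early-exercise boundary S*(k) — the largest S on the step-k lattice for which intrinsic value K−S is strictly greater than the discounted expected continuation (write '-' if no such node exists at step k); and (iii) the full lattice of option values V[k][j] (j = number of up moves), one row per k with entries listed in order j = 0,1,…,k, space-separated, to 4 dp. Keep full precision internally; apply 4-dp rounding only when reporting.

price = 6.5021
boundary = - - - 68.2563
tree:
6.5021
10.8408 1.6959
17.7336 3.2158 0.0000
28.2737 6.0981 0.0000 0.0000
41.6974 11.5638 0.0000 0.0000 0.0000

params: Δt=0.21525 u=1.24481 d=0.80333 q=0.46752 e^(-rΔt)=0.99036
t_4 payoffs: 41.6974 11.5638 0.0000 0.0000 0.0000
t_3: node(3,0) S=68.2563 payoff=28.2737 vs cont=27.3432 → 28.2737 [stop]  node(3,1) S=105.7670 payoff=0.0000 vs cont=6.0981 → 6.0981 [wait]  node(3,2) S=163.8920 payoff=0.0000 vs cont=0.0000 → 0.0000 [wait]  node(3,3) S=253.9600 payoff=0.0000 vs cont=0.0000 → 0.0000 [wait]  ⇒ S*(3)=68.2563
t_2: node(2,0) S=84.9662 payoff=11.5638 vs cont=17.7336 → 17.7336 [wait]  node(2,1) S=131.6600 payoff=0.0000 vs cont=3.2158 → 3.2158 [wait]  node(2,2) S=204.0147 payoff=0.0000 vs cont=0.0000 → 0.0000 [wait]  ⇒ S*(2)=-
t_1: node(1,0) S=105.7670 payoff=0.0000 vs cont=10.8408 → 10.8408 [wait]  node(1,1) S=163.8920 payoff=0.0000 vs cont=1.6959 → 1.6959 [wait]  ⇒ S*(1)=-
t_0: node(0,0) S=131.6600 payoff=0.0000 vs cont=6.5021 → 6.5021 [wait]  ⇒ S*(0)=-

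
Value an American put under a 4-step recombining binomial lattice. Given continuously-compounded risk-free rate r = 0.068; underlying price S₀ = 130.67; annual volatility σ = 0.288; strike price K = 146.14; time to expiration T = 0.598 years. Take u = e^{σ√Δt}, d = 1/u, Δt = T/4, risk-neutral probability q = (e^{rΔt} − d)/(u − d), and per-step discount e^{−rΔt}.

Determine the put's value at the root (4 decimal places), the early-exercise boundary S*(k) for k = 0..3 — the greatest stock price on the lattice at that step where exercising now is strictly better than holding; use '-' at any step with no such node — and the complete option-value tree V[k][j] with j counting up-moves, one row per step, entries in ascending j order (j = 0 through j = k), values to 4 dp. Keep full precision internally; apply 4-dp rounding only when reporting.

price = 19.2171
boundary = - 116.9000 104.5812 116.9000
tree:
19.2171
29.2400 10.2689
41.5588 17.7366 3.5221
52.5796 29.2400 7.3815 0.0000
62.4389 41.5588 15.4700 0.0000 0.0000

params: Δt=0.14950 u=1.11779 d=0.89462 q=0.51797 e^(-rΔt)=0.98989
t_4 payoffs: 62.4389 41.5588 15.4700 0.0000 0.0000
t_3: node(3,0) S=93.5604 payoff=52.5796 vs cont=51.1014 → 52.5796 [stop]  node(3,1) S=116.9000 payoff=29.2400 vs cont=27.7618 → 29.2400 [stop]  node(3,2) S=146.0620 payoff=0.0780 vs cont=7.3815 → 7.3815 [wait]  node(3,3) S=182.4986 payoff=0.0000 vs cont=0.0000 → 0.0000 [wait]  ⇒ S*(3)=116.9000
t_2: node(2,0) S=104.5812 payoff=41.5588 vs cont=40.0807 → 41.5588 [stop]  node(2,1) S=130.6700 payoff=15.4700 vs cont=17.7366 → 17.7366 [wait]  node(2,2) S=163.2670 payoff=0.0000 vs cont=3.5221 → 3.5221 [wait]  ⇒ S*(2)=104.5812
t_1: node(1,0) S=116.9000 payoff=29.2400 vs cont=28.9240 → 29.2400 [stop]  node(1,1) S=146.0620 payoff=0.0780 vs cont=10.2689 → 10.2689 [wait]  ⇒ S*(1)=116.9000
t_0: node(0,0) S=130.6700 payoff=15.4700 vs cont=19.2171 → 19.2171 [wait]  ⇒ S*(0)=-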